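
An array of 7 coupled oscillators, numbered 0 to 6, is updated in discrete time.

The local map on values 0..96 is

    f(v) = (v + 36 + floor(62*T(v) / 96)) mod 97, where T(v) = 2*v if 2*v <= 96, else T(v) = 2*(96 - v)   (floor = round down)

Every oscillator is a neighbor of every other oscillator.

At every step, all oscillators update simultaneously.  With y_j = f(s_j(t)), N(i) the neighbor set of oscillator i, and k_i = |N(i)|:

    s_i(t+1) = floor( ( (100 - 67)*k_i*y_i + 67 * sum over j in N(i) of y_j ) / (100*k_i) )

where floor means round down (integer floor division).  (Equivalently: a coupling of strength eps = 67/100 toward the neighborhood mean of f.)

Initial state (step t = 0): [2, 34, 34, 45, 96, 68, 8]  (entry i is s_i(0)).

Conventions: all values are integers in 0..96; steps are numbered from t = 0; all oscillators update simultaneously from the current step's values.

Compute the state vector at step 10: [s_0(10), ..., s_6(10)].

Answer: [28, 28, 28, 28, 28, 28, 28]

Derivation:
t=0: [2, 34, 34, 45, 96, 68, 8]
t=1: [36, 30, 30, 36, 35, 36, 39]
t=2: [18, 15, 15, 18, 17, 18, 19]
t=3: [75, 73, 73, 75, 74, 75, 75]
t=4: [41, 41, 41, 41, 41, 41, 41]
t=5: [32, 32, 32, 32, 32, 32, 32]
t=6: [12, 12, 12, 12, 12, 12, 12]
t=7: [63, 63, 63, 63, 63, 63, 63]
t=8: [44, 44, 44, 44, 44, 44, 44]
t=9: [39, 39, 39, 39, 39, 39, 39]
t=10: [28, 28, 28, 28, 28, 28, 28]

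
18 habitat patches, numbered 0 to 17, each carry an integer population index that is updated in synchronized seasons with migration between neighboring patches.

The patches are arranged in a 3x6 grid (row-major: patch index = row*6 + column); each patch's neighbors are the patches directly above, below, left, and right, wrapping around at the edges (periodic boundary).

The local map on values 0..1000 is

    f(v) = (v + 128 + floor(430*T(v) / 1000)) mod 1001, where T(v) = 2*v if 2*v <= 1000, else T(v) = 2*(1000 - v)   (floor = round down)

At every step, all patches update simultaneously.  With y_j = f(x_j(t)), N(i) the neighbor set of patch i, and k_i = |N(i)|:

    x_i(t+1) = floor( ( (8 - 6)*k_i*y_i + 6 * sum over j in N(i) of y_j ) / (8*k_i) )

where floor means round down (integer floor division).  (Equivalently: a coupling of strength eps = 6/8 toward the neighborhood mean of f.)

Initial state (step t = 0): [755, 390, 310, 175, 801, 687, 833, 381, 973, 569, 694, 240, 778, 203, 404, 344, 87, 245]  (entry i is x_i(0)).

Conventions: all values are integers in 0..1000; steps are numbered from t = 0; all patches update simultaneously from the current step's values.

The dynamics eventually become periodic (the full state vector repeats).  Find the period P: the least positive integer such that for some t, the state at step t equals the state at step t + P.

Simulating step by step:
t=0: [755, 390, 310, 175, 801, 687, 833, 381, 973, 569, 694, 240, 778, 203, 404, 344, 87, 245]
t=1: [235, 613, 608, 420, 195, 273, 325, 506, 496, 284, 213, 303, 264, 625, 613, 508, 359, 340]
t=2: [527, 162, 224, 466, 659, 628, 545, 188, 172, 452, 624, 669, 554, 172, 65, 470, 542, 703]
t=3: [133, 393, 533, 547, 245, 75, 143, 379, 531, 526, 241, 75, 138, 340, 331, 426, 60, 73]
t=4: [450, 594, 338, 320, 360, 345, 446, 596, 333, 318, 359, 347, 431, 718, 523, 437, 498, 282]
t=5: [752, 369, 489, 783, 638, 789, 752, 366, 487, 780, 637, 788, 731, 233, 489, 526, 610, 636]
t=6: [227, 484, 192, 74, 82, 88, 226, 483, 191, 73, 82, 88, 176, 467, 138, 71, 72, 85]
t=7: [385, 392, 338, 307, 275, 336, 384, 391, 337, 307, 275, 336, 560, 416, 513, 284, 272, 314]
t=8: [682, 843, 633, 690, 670, 740, 682, 842, 632, 690, 670, 740, 634, 569, 589, 555, 654, 590]
t=9: [86, 87, 81, 77, 82, 82, 86, 87, 80, 77, 82, 82, 74, 82, 69, 74, 74, 79]
t=10: [281, 284, 274, 272, 275, 280, 281, 284, 274, 272, 275, 280, 277, 276, 270, 265, 272, 272]
t=11: [649, 648, 638, 632, 638, 643, 649, 648, 638, 632, 638, 643, 643, 644, 632, 629, 632, 640]
t=12: [77, 76, 75, 75, 75, 76, 77, 76, 75, 75, 75, 76, 76, 76, 75, 75, 75, 76]
t=13: [269, 269, 267, 267, 267, 269, 269, 269, 267, 267, 267, 269, 269, 268, 267, 267, 267, 268]
t=14: [628, 626, 624, 624, 624, 626, 628, 626, 624, 624, 624, 626, 627, 626, 624, 624, 624, 626]
t=15: [74, 74, 74, 74, 74, 74, 74, 74, 74, 74, 74, 74, 74, 74, 74, 74, 74, 74]
t=16: [265, 265, 265, 265, 265, 265, 265, 265, 265, 265, 265, 265, 265, 265, 265, 265, 265, 265]
t=17: [620, 620, 620, 620, 620, 620, 620, 620, 620, 620, 620, 620, 620, 620, 620, 620, 620, 620]
t=18: [73, 73, 73, 73, 73, 73, 73, 73, 73, 73, 73, 73, 73, 73, 73, 73, 73, 73]
t=19: [263, 263, 263, 263, 263, 263, 263, 263, 263, 263, 263, 263, 263, 263, 263, 263, 263, 263]
t=20: [617, 617, 617, 617, 617, 617, 617, 617, 617, 617, 617, 617, 617, 617, 617, 617, 617, 617]
t=21: [73, 73, 73, 73, 73, 73, 73, 73, 73, 73, 73, 73, 73, 73, 73, 73, 73, 73]

Answer: 3
Key observation: The state at step 18, [73, 73, 73, 73, 73, 73, 73, 73, 73, 73, 73, 73, 73, 73, 73, 73, 73, 73], reappears at step 21 — and no state repeats earlier — so the cycle the system enters has period 3.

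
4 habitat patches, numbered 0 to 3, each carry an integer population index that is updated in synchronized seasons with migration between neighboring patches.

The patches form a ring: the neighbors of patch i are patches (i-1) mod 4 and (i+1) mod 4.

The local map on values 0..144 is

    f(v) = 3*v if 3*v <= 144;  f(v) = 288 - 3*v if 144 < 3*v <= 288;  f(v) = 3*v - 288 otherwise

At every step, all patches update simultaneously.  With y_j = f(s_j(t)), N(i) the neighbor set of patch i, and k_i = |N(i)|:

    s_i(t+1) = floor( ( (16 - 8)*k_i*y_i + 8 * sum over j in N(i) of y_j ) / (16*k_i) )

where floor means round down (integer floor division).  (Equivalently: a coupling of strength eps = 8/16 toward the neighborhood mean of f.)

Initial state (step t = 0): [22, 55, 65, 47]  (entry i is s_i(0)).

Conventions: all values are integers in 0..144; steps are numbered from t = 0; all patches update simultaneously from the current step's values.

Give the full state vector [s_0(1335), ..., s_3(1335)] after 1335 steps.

Simulating step by step:
t=0: [22, 55, 65, 47]
t=1: [99, 101, 112, 110]
t=2: [18, 21, 38, 35]
t=3: [69, 73, 99, 94]
t=4: [59, 57, 23, 25]
t=5: [103, 103, 82, 82]
t=6: [26, 26, 36, 36]
t=7: [85, 85, 100, 100]
t=8: [27, 27, 17, 17]
t=9: [73, 73, 58, 58]
t=10: [80, 80, 102, 102]
t=11: [40, 40, 25, 25]
t=12: [108, 108, 86, 86]
t=13: [34, 34, 31, 31]
t=14: [99, 99, 95, 95]
t=15: [7, 7, 4, 4]
t=16: [18, 18, 14, 14]
t=17: [51, 51, 45, 45]
t=18: [135, 135, 135, 135]
t=19: [117, 117, 117, 117]
t=20: [63, 63, 63, 63]
t=21: [99, 99, 99, 99]
t=22: [9, 9, 9, 9]
t=23: [27, 27, 27, 27]
t=24: [81, 81, 81, 81]
t=25: [45, 45, 45, 45]
t=26: [135, 135, 135, 135]

Answer: [27, 27, 27, 27]
Key observation: The state at step 18, [135, 135, 135, 135], reappears at step 26: the system is in a cycle of period 8 from step 18 on.  Therefore the state at step 1335 equals the state at step 18 + ((1335 - 18) mod 8) = 23, which is [27, 27, 27, 27].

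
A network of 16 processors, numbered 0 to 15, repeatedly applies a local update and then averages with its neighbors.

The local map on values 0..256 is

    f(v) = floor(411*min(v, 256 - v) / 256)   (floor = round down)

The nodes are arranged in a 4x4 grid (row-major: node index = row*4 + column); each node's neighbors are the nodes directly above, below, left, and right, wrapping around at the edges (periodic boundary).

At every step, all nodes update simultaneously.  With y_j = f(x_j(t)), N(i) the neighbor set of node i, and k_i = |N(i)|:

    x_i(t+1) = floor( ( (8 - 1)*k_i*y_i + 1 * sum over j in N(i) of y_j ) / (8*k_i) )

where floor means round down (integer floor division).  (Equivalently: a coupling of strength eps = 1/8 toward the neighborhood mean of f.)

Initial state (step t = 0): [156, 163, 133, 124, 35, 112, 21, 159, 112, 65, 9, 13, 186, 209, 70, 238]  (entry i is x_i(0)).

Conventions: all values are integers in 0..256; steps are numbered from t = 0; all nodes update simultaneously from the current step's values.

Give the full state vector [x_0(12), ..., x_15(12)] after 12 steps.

Simulating step by step:
t=0: [156, 163, 133, 124, 35, 112, 21, 159, 112, 65, 9, 13, 186, 209, 70, 238]
t=1: [156, 149, 187, 191, 70, 167, 45, 145, 165, 104, 20, 29, 111, 80, 107, 38]
t=2: [157, 166, 112, 106, 117, 140, 77, 166, 143, 159, 42, 53, 171, 133, 159, 68]
t=3: [158, 148, 175, 167, 184, 181, 125, 143, 175, 155, 74, 90, 139, 190, 152, 112]
t=4: [156, 167, 135, 144, 119, 125, 192, 177, 132, 156, 124, 145, 181, 113, 161, 176]
t=5: [159, 147, 187, 175, 188, 193, 111, 130, 194, 164, 192, 176, 125, 176, 154, 131]
t=6: [154, 167, 116, 134, 112, 107, 171, 193, 104, 142, 108, 130, 193, 133, 159, 194]
t=7: [161, 146, 182, 187, 175, 169, 138, 110, 166, 182, 172, 193, 107, 190, 156, 107]
t=8: [151, 170, 123, 115, 132, 140, 183, 170, 142, 119, 135, 107, 167, 111, 156, 166]
t=9: [167, 143, 191, 181, 195, 182, 124, 141, 182, 190, 189, 170, 145, 175, 162, 146]
t=10: [142, 173, 111, 123, 102, 121, 190, 178, 119, 106, 112, 139, 173, 132, 147, 172]
t=11: [179, 139, 174, 191, 164, 187, 113, 129, 187, 172, 176, 183, 138, 193, 173, 138]
t=12: [127, 178, 133, 111, 145, 116, 176, 194, 114, 131, 129, 122, 181, 108, 133, 182]

Answer: [127, 178, 133, 111, 145, 116, 176, 194, 114, 131, 129, 122, 181, 108, 133, 182]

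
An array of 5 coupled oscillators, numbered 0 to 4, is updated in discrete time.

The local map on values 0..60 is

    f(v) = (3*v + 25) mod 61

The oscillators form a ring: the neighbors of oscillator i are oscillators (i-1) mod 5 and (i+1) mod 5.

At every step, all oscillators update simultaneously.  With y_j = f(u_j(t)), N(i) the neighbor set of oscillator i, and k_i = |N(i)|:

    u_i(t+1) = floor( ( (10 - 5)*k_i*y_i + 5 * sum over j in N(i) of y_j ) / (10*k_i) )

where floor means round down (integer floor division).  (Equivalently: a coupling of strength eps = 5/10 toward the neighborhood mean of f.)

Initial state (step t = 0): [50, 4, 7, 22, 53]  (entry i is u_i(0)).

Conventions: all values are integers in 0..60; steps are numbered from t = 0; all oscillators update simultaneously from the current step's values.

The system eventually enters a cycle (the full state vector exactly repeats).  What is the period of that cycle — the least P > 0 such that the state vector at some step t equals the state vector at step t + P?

Answer: 10
Key observation: The state at step 39, [51, 51, 51, 52, 51], reappears at step 49 — and no state repeats earlier — so the cycle the system enters has period 10.

Derivation:
t=0: [50, 4, 7, 22, 53]
t=1: [36, 43, 39, 26, 21]
t=2: [20, 23, 28, 32, 26]
t=3: [30, 34, 47, 52, 42]
t=4: [35, 27, 38, 47, 42]
t=5: [22, 28, 30, 33, 27]
t=6: [38, 45, 39, 25, 30]
t=7: [31, 28, 29, 38, 41]
t=8: [47, 51, 41, 27, 31]
t=9: [50, 45, 38, 43, 50]
t=10: [49, 36, 26, 33, 47]
t=11: [38, 28, 24, 22, 35]
t=12: [22, 37, 37, 26, 15]
t=13: [20, 18, 21, 26, 22]
t=14: [24, 21, 28, 35, 31]
t=15: [39, 34, 32, 30, 39]
t=16: [16, 22, 44, 47, 28]
t=17: [25, 26, 36, 42, 38]
t=18: [34, 33, 23, 21, 25]
t=19: [12, 10, 23, 31, 27]
t=20: [25, 35, 44, 48, 36]
t=21: [24, 22, 31, 35, 27]
t=22: [36, 38, 38, 29, 33]
t=23: [10, 15, 25, 30, 16]
t=24: [32, 28, 35, 39, 33]
t=25: [42, 41, 21, 12, 21]
t=26: [27, 27, 20, 13, 20]
t=27: [39, 39, 24, 13, 24]
t=28: [24, 24, 23, 19, 23]
t=29: [35, 35, 30, 27, 30]
t=30: [19, 19, 40, 49, 40]
t=31: [21, 21, 29, 36, 29]
t=32: [33, 33, 35, 31, 35]
t=33: [3, 3, 18, 32, 18]
t=34: [30, 30, 32, 39, 32]
t=35: [55, 55, 48, 40, 48]
t=36: [17, 17, 31, 35, 31]
t=37: [25, 25, 34, 32, 34]
t=38: [30, 30, 27, 32, 27]
t=39: [51, 51, 51, 52, 51]
t=40: [56, 56, 56, 57, 56]
t=41: [10, 10, 10, 11, 10]
t=42: [55, 55, 55, 56, 55]
t=43: [7, 7, 7, 8, 7]
t=44: [46, 46, 46, 47, 46]
t=45: [41, 41, 41, 42, 41]
t=46: [26, 26, 26, 27, 26]
t=47: [42, 42, 42, 43, 42]
t=48: [29, 29, 29, 30, 29]
t=49: [51, 51, 51, 52, 51]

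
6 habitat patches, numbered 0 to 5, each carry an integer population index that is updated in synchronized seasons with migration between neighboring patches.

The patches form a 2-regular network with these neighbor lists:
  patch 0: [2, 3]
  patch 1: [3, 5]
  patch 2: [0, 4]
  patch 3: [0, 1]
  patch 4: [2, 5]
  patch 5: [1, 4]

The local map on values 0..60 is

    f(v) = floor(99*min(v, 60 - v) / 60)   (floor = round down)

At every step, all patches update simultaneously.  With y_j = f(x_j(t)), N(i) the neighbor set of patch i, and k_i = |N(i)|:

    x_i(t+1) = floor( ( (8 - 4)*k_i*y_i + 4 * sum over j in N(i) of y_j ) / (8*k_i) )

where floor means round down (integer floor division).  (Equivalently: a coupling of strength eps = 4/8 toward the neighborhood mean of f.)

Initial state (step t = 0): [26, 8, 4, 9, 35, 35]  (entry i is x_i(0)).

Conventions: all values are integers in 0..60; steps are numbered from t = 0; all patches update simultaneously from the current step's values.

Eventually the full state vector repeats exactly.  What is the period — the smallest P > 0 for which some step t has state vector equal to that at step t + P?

Simulating step by step:
t=0: [26, 8, 4, 9, 35, 35]
t=1: [26, 20, 23, 20, 32, 34]
t=2: [38, 35, 40, 35, 42, 40]
t=3: [36, 39, 32, 39, 31, 34]
t=4: [39, 36, 44, 35, 45, 41]
t=5: [33, 37, 27, 38, 26, 31]
t=6: [42, 39, 43, 38, 43, 43]
t=7: [30, 33, 28, 33, 28, 29]
t=8: [47, 44, 46, 45, 46, 46]
t=9: [22, 24, 22, 23, 23, 23]
t=10: [36, 38, 36, 37, 36, 37]
t=11: [38, 36, 39, 37, 38, 37]
t=12: [35, 38, 35, 37, 35, 37]
t=13: [40, 36, 41, 37, 40, 37]
t=14: [33, 38, 32, 36, 33, 36]
t=15: [43, 37, 45, 39, 43, 39]
t=16: [28, 35, 26, 33, 28, 33]
t=17: [44, 42, 44, 43, 44, 43]
t=18: [26, 28, 26, 27, 26, 27]
t=19: [42, 45, 42, 44, 42, 44]
t=20: [28, 25, 29, 26, 28, 26]
t=21: [45, 41, 46, 42, 45, 42]
t=22: [25, 30, 23, 28, 25, 28]
t=23: [41, 47, 39, 45, 41, 45]
t=24: [30, 22, 32, 25, 30, 25]
t=25: [46, 38, 47, 41, 46, 41]
t=26: [24, 33, 22, 30, 24, 30]
t=27: [40, 46, 37, 45, 40, 45]
t=28: [31, 23, 35, 26, 31, 26]
t=29: [44, 39, 44, 42, 44, 42]
t=30: [26, 31, 26, 29, 26, 29]
t=31: [43, 47, 42, 45, 43, 45]
t=32: [27, 22, 28, 24, 27, 24]
t=33: [43, 37, 45, 39, 43, 39]

Answer: 18
Key observation: The state at step 15, [43, 37, 45, 39, 43, 39], reappears at step 33 — and no state repeats earlier — so the cycle the system enters has period 18.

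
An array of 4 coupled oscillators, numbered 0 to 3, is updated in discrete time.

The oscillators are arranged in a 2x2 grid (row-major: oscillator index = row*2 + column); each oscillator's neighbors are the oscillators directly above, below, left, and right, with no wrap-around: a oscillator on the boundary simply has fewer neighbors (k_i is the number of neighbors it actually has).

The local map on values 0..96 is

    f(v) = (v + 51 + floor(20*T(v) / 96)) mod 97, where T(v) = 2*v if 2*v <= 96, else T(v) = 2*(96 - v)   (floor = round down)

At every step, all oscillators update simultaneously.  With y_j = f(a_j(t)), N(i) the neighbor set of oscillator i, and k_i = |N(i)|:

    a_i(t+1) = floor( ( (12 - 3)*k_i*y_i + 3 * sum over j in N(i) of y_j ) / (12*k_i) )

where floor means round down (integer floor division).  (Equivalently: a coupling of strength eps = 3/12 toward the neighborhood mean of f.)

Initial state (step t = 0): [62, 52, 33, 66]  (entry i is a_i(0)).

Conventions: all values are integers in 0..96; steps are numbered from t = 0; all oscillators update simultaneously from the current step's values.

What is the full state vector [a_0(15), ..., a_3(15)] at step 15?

Simulating step by step:
t=0: [62, 52, 33, 66]
t=1: [25, 25, 7, 27]
t=2: [82, 86, 66, 85]
t=3: [40, 43, 34, 41]
t=4: [9, 13, 4, 11]
t=5: [62, 67, 58, 65]
t=6: [30, 32, 27, 30]
t=7: [92, 95, 90, 92]
t=8: [47, 48, 46, 47]
t=9: [20, 21, 19, 20]
t=10: [78, 79, 77, 78]
t=11: [39, 39, 38, 39]
t=12: [8, 9, 7, 8]
t=13: [61, 62, 60, 61]
t=14: [29, 29, 29, 29]
t=15: [92, 92, 92, 92]

Answer: [92, 92, 92, 92]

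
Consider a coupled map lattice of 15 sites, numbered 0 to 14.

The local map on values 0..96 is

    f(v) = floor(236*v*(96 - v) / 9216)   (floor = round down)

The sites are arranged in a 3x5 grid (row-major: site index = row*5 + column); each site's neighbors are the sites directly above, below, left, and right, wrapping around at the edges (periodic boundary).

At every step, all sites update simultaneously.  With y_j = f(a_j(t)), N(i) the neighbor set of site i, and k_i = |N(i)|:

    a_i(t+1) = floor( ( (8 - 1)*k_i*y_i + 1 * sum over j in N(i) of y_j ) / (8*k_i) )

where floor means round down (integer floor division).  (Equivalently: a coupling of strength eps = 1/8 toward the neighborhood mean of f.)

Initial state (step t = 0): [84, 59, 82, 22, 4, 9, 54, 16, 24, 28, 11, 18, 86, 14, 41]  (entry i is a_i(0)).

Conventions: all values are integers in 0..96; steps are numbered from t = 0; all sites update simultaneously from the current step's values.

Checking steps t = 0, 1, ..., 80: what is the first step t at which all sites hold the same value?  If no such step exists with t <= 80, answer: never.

Answer: never
Key observation: The state at step 4 reappears at step 6 — the system is in a cycle of period 2 from step 4 on.  No step 0..6 is synchronized, and the cycle repeats forever, so no step up to 80 (or ever) has all sites equal.

Derivation:
t=0: [84, 59, 82, 22, 4, 9, 54, 16, 24, 28, 11, 18, 86, 14, 41]  (not all equal)
t=1: [25, 52, 30, 39, 13, 22, 55, 32, 43, 46, 24, 35, 23, 30, 53]  (not all equal)
t=2: [44, 57, 50, 54, 30, 42, 56, 51, 57, 56, 44, 53, 43, 50, 56]  (not all equal)
t=3: [57, 56, 57, 57, 50, 57, 57, 57, 56, 56, 57, 57, 58, 57, 56]  (not all equal)
t=4: [56, 56, 56, 56, 57, 56, 56, 56, 56, 57, 56, 56, 56, 56, 56]  (not all equal)
t=5: [56, 57, 57, 56, 56, 56, 57, 57, 56, 56, 57, 57, 57, 57, 56]  (not all equal)
t=6: [56, 56, 56, 56, 57, 56, 56, 56, 56, 57, 56, 56, 56, 56, 56]  (not all equal)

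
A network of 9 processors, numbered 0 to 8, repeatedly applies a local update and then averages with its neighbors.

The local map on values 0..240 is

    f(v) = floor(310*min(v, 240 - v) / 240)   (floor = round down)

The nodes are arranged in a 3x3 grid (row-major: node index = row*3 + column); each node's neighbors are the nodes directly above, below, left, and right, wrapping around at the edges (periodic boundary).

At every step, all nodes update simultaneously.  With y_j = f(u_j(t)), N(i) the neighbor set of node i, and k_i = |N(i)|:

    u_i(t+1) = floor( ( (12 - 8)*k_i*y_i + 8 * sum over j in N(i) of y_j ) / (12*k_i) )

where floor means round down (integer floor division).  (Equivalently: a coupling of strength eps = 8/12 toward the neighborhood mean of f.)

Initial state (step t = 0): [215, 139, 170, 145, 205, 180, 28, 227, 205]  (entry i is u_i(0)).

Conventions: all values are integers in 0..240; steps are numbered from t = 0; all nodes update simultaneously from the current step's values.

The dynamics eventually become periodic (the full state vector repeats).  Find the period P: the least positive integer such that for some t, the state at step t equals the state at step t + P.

Simulating step by step:
t=0: [215, 139, 170, 145, 205, 180, 28, 227, 205]
t=1: [73, 73, 77, 72, 72, 76, 47, 48, 51]
t=2: [89, 89, 91, 88, 88, 91, 72, 72, 74]
t=3: [110, 110, 112, 110, 110, 112, 100, 100, 101]
t=4: [140, 140, 141, 140, 140, 141, 133, 133, 134]
t=5: [130, 130, 129, 130, 130, 129, 134, 134, 133]
t=6: [141, 141, 141, 141, 141, 141, 138, 138, 139]
t=7: [127, 127, 127, 127, 127, 127, 129, 129, 129]
t=8: [144, 144, 144, 144, 144, 144, 143, 143, 143]
t=9: [124, 124, 124, 124, 124, 124, 124, 124, 124]
t=10: [149, 149, 149, 149, 149, 149, 149, 149, 149]
t=11: [117, 117, 117, 117, 117, 117, 117, 117, 117]
t=12: [151, 151, 151, 151, 151, 151, 151, 151, 151]
t=13: [114, 114, 114, 114, 114, 114, 114, 114, 114]
t=14: [147, 147, 147, 147, 147, 147, 147, 147, 147]
t=15: [120, 120, 120, 120, 120, 120, 120, 120, 120]
t=16: [155, 155, 155, 155, 155, 155, 155, 155, 155]
t=17: [109, 109, 109, 109, 109, 109, 109, 109, 109]
t=18: [140, 140, 140, 140, 140, 140, 140, 140, 140]
t=19: [129, 129, 129, 129, 129, 129, 129, 129, 129]
t=20: [143, 143, 143, 143, 143, 143, 143, 143, 143]
t=21: [125, 125, 125, 125, 125, 125, 125, 125, 125]
t=22: [148, 148, 148, 148, 148, 148, 148, 148, 148]
t=23: [118, 118, 118, 118, 118, 118, 118, 118, 118]
t=24: [152, 152, 152, 152, 152, 152, 152, 152, 152]
t=25: [113, 113, 113, 113, 113, 113, 113, 113, 113]
t=26: [145, 145, 145, 145, 145, 145, 145, 145, 145]
t=27: [122, 122, 122, 122, 122, 122, 122, 122, 122]
t=28: [152, 152, 152, 152, 152, 152, 152, 152, 152]

Answer: 4
Key observation: The state at step 24, [152, 152, 152, 152, 152, 152, 152, 152, 152], reappears at step 28 — and no state repeats earlier — so the cycle the system enters has period 4.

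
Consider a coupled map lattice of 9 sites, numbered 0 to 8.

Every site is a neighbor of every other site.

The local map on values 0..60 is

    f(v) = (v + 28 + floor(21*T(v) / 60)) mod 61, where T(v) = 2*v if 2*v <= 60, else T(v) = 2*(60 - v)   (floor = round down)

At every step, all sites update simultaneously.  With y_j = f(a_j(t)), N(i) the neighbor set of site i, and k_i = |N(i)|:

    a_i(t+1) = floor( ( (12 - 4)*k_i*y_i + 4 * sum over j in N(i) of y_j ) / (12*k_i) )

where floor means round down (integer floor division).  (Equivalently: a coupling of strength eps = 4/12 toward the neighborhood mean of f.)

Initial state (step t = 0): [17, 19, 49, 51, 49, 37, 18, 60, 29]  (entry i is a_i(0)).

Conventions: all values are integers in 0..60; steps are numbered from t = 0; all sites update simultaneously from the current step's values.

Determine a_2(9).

Answer: a_2(9) = 31

Derivation:
t=0: [17, 19, 49, 51, 49, 37, 18, 60, 29]
t=1: [47, 50, 27, 27, 27, 25, 49, 29, 22]
t=2: [20, 20, 13, 13, 13, 11, 20, 15, 8]
t=3: [12, 12, 43, 43, 43, 40, 12, 45, 37]
t=4: [41, 41, 24, 24, 24, 24, 41, 25, 23]
t=5: [17, 17, 8, 8, 8, 8, 17, 10, 8]
t=6: [52, 52, 43, 43, 43, 43, 52, 45, 43]
t=7: [23, 23, 21, 21, 21, 21, 23, 22, 21]
t=8: [5, 5, 2, 2, 2, 2, 5, 3, 2]
t=9: [34, 34, 31, 31, 31, 31, 34, 32, 31]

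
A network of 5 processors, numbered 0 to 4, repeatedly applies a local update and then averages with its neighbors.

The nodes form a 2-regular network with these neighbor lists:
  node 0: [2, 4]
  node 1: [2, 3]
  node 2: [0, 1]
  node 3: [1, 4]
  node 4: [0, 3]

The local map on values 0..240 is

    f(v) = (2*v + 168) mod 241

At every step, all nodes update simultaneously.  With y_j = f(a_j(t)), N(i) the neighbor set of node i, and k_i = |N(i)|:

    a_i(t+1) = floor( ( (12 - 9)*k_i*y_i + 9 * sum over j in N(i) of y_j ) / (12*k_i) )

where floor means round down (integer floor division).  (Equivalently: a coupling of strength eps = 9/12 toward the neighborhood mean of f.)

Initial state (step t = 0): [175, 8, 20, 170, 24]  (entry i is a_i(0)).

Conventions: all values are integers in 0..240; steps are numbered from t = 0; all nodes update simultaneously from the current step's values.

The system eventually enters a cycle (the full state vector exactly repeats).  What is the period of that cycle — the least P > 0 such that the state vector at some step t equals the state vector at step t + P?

Simulating step by step:
t=0: [175, 8, 20, 170, 24]
t=1: [168, 133, 134, 156, 77]
t=2: [109, 211, 129, 162, 118]
t=3: [166, 100, 141, 104, 98]
t=4: [129, 160, 106, 127, 88]
t=5: [137, 121, 106, 86, 163]
t=6: [106, 131, 173, 92, 115]
t=7: [105, 100, 131, 157, 133]
t=8: [177, 102, 146, 120, 99]
t=9: [139, 177, 118, 137, 108]
t=10: [166, 146, 132, 118, 188]
t=11: [99, 187, 136, 146, 83]
t=12: [140, 171, 119, 112, 152]
t=13: [200, 125, 129, 134, 192]
t=14: [117, 186, 144, 141, 122]
t=15: [185, 173, 135, 138, 181]
t=16: [105, 158, 82, 80, 109]
t=17: [122, 67, 74, 76, 120]
t=18: [133, 73, 105, 105, 135]
t=19: [173, 121, 134, 135, 173]
t=20: [93, 189, 124, 124, 93]
t=21: [136, 147, 110, 110, 136]
t=22: [179, 165, 194, 194, 179]
t=23: [55, 59, 41, 41, 55]
t=24: [26, 18, 33, 33, 26]
t=25: [225, 226, 217, 217, 225]
t=26: [130, 124, 132, 132, 130]
t=27: [188, 187, 183, 183, 188]
t=28: [58, 54, 58, 58, 58]
t=29: [43, 41, 40, 40, 43]
t=30: [10, 7, 10, 10, 10]
t=31: [188, 186, 185, 185, 188]
t=32: [59, 56, 59, 59, 59]
t=33: [45, 43, 42, 42, 45]
t=34: [14, 11, 14, 14, 14]
t=35: [196, 194, 193, 193, 196]
t=36: [75, 72, 75, 75, 75]
t=37: [77, 75, 74, 74, 77]
t=38: [78, 75, 78, 78, 78]
t=39: [83, 81, 80, 80, 83]
t=40: [90, 87, 90, 90, 90]
t=41: [107, 105, 104, 104, 107]
t=42: [138, 135, 138, 138, 138]
t=43: [203, 201, 200, 200, 203]
t=44: [89, 86, 89, 89, 89]
t=45: [105, 103, 102, 102, 105]
t=46: [134, 131, 134, 134, 134]
t=47: [195, 193, 192, 192, 195]
t=48: [73, 70, 73, 73, 73]
t=49: [73, 71, 70, 70, 73]
t=50: [70, 67, 70, 70, 70]
t=51: [67, 65, 64, 64, 67]
t=52: [58, 55, 58, 58, 58]
t=53: [43, 41, 40, 40, 43]

Answer: 24
Key observation: The state at step 29, [43, 41, 40, 40, 43], reappears at step 53 — and no state repeats earlier — so the cycle the system enters has period 24.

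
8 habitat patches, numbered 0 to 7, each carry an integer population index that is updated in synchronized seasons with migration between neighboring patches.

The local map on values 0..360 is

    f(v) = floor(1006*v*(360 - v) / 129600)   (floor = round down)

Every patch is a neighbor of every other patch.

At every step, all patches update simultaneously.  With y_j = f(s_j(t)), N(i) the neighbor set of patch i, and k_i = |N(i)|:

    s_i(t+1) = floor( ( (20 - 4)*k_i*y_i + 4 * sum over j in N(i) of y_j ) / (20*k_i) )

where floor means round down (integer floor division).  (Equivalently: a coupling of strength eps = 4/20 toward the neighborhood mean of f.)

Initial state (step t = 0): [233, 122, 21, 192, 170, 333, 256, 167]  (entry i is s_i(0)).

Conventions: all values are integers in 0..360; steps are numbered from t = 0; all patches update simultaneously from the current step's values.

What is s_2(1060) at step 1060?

Answer: s_2(1060) = 230
Key observation: The state at step 9, [232, 232, 232, 232, 232, 232, 232, 232], reappears at step 11: the system is in a cycle of period 2 from step 9 on.  Therefore the state at step 1060 equals the state at step 9 + ((1060 - 9) mod 2) = 10, which is [230, 230, 230, 230, 230, 230, 230, 230].

Derivation:
t=0: [233, 122, 21, 192, 170, 333, 256, 167]
t=1: [220, 217, 86, 236, 236, 97, 202, 236]
t=2: [235, 236, 191, 226, 226, 203, 241, 226]
t=3: [229, 228, 246, 234, 234, 244, 224, 234]
t=4: [231, 231, 219, 227, 227, 220, 234, 227]
t=5: [231, 231, 237, 233, 233, 237, 229, 233]
t=6: [230, 230, 226, 229, 229, 226, 231, 229]
t=7: [232, 232, 234, 232, 232, 234, 231, 232]
t=8: [229, 229, 228, 229, 229, 228, 230, 229]
t=9: [232, 232, 232, 232, 232, 232, 232, 232]
t=10: [230, 230, 230, 230, 230, 230, 230, 230]
t=11: [232, 232, 232, 232, 232, 232, 232, 232]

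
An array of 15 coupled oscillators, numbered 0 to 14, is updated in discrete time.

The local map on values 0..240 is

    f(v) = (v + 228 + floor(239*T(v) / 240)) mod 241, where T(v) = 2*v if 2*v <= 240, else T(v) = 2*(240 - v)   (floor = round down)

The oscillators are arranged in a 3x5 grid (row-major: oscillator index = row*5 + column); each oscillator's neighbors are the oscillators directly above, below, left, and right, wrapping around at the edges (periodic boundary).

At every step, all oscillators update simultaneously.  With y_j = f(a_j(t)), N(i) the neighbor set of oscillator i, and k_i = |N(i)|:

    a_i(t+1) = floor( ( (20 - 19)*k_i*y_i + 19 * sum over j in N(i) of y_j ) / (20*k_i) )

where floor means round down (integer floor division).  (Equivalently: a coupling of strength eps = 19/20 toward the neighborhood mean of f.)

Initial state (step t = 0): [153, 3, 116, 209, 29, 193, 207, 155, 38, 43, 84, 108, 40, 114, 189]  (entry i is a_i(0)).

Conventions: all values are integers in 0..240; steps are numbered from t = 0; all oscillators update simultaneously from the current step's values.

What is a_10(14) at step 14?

Simulating step by step:
t=0: [153, 3, 116, 209, 29, 193, 207, 155, 38, 43, 84, 108, 40, 114, 189]
t=1: [141, 71, 106, 84, 60, 106, 97, 78, 73, 62, 61, 145, 81, 65, 123]
t=2: [145, 72, 213, 157, 149, 112, 135, 137, 202, 135, 86, 154, 140, 192, 168]
t=3: [89, 70, 105, 37, 73, 66, 109, 54, 67, 60, 68, 93, 52, 56, 50]
t=4: [184, 49, 141, 148, 107, 113, 134, 116, 143, 177, 94, 143, 98, 141, 176]
t=5: [75, 77, 85, 78, 54, 53, 97, 74, 75, 69, 62, 72, 83, 62, 55]
t=6: [172, 117, 209, 137, 191, 152, 185, 124, 198, 165, 176, 166, 149, 202, 170]
t=7: [62, 44, 86, 28, 62, 51, 80, 42, 65, 47, 59, 64, 51, 59, 42]
t=8: [149, 143, 104, 126, 122, 170, 141, 135, 121, 149, 150, 162, 115, 127, 154]
t=9: [78, 70, 88, 90, 81, 76, 73, 84, 91, 82, 66, 81, 77, 91, 87]
t=10: [206, 167, 158, 65, 123, 210, 218, 118, 120, 122, 168, 201, 128, 61, 157]
t=11: [56, 30, 106, 114, 93, 44, 46, 70, 136, 74, 32, 53, 90, 115, 105]
t=12: [78, 119, 91, 67, 122, 140, 133, 78, 142, 79, 117, 77, 118, 64, 98]
t=13: [102, 135, 145, 100, 164, 154, 152, 80, 196, 84, 138, 103, 155, 105, 144]
t=14: [75, 65, 106, 56, 101, 110, 108, 71, 136, 69, 65, 78, 103, 56, 109]

Answer: a_10(14) = 65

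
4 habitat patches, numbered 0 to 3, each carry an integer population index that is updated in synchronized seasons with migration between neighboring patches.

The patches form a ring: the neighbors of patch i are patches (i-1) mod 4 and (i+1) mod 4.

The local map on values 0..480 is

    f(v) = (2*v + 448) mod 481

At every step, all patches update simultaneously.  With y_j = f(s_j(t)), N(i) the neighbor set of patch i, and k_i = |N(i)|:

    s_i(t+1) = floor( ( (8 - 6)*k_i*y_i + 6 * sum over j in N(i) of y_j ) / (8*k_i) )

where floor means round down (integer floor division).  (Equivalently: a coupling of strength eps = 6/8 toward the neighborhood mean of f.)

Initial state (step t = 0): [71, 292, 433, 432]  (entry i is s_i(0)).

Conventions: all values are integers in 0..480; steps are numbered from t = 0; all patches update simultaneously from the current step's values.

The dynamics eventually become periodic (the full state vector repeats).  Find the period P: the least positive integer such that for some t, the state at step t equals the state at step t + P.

Answer: 10
Key observation: The state at step 65, [69, 199, 69, 199], reappears at step 75 — and no state repeats earlier — so the cycle the system enters has period 10.

Derivation:
t=0: [71, 292, 433, 432]
t=1: [184, 190, 245, 260]
t=2: [216, 383, 246, 298]
t=3: [225, 384, 240, 342]
t=4: [263, 387, 270, 366]
t=5: [182, 79, 185, 68]
t=6: [168, 281, 169, 276]
t=7: [108, 240, 108, 237]
t=8: [378, 249, 378, 247]
t=9: [407, 297, 407, 296]
t=10: [134, 245, 134, 244]
t=11: [400, 290, 400, 290]
t=12: [121, 231, 121, 231]
t=13: [374, 264, 374, 264]
t=14: [69, 179, 69, 179]
t=15: [270, 160, 270, 160]
t=16: [221, 91, 221, 91]
t=17: [214, 344, 214, 344]
t=18: [229, 339, 229, 339]
t=19: [229, 359, 229, 359]
t=20: [259, 369, 259, 369]
t=21: [169, 59, 169, 59]
t=22: [140, 250, 140, 250]
t=23: [412, 302, 412, 302]
t=24: [145, 255, 145, 255]
t=25: [422, 312, 422, 312]
t=26: [165, 275, 165, 275]
t=27: [101, 231, 101, 231]
t=28: [364, 234, 364, 234]
t=29: [379, 269, 379, 269]
t=30: [79, 189, 79, 189]
t=31: [290, 180, 290, 180]
t=32: [261, 131, 261, 131]
t=33: [173, 63, 173, 63]
t=34: [148, 258, 148, 258]
t=35: [67, 197, 67, 197]
t=36: [296, 166, 296, 166]
t=37: [243, 133, 243, 133]
t=38: [288, 398, 288, 398]
t=39: [227, 117, 227, 117]
t=40: [256, 366, 256, 366]
t=41: [283, 413, 283, 413]
t=42: [247, 117, 247, 117]
t=43: [266, 396, 266, 396]
t=44: [213, 83, 213, 83]
t=45: [198, 328, 198, 328]
t=46: [197, 307, 197, 307]
t=47: [165, 295, 165, 295]
t=48: [131, 241, 131, 241]
t=49: [394, 284, 394, 284]
t=50: [109, 219, 109, 219]
t=51: [350, 240, 350, 240]
t=52: [381, 251, 381, 251]
t=53: [413, 303, 413, 303]
t=54: [147, 257, 147, 257]
t=55: [65, 195, 65, 195]
t=56: [292, 162, 292, 162]
t=57: [235, 125, 235, 125]
t=58: [272, 382, 272, 382]
t=59: [195, 85, 195, 85]
t=60: [192, 302, 192, 302]
t=61: [155, 285, 155, 285]
t=62: [111, 221, 111, 221]
t=63: [354, 244, 354, 244]
t=64: [389, 259, 389, 259]
t=65: [69, 199, 69, 199]
t=66: [300, 170, 300, 170]
t=67: [251, 141, 251, 141]
t=68: [304, 414, 304, 414]
t=69: [259, 149, 259, 149]
t=70: [199, 69, 199, 69]
t=71: [170, 300, 170, 300]
t=72: [141, 251, 141, 251]
t=73: [414, 304, 414, 304]
t=74: [149, 259, 149, 259]
t=75: [69, 199, 69, 199]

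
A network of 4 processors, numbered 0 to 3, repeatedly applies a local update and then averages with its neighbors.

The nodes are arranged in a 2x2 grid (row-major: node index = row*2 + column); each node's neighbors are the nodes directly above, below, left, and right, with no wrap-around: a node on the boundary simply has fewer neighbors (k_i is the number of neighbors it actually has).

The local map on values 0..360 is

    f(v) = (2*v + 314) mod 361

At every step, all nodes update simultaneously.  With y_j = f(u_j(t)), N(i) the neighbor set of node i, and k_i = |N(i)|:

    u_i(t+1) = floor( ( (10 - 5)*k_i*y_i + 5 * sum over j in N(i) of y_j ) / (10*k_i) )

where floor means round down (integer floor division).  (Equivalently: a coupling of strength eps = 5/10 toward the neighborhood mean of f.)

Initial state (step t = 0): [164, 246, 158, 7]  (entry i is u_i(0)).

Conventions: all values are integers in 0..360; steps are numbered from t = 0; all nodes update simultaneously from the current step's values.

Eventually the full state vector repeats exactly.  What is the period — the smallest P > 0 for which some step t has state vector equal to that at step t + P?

Simulating step by step:
t=0: [164, 246, 158, 7]
t=1: [228, 194, 286, 252]
t=2: [150, 206, 118, 174]
t=3: [174, 140, 233, 198]
t=4: [223, 279, 191, 247]
t=5: [140, 106, 198, 164]
t=6: [245, 211, 303, 269]
t=7: [94, 60, 152, 118]
t=8: [153, 119, 211, 177]
t=9: [180, 237, 148, 204]
t=10: [235, 111, 202, 78]
t=11: [164, 130, 221, 187]
t=12: [202, 258, 169, 225]
t=13: [278, 153, 245, 120]
t=14: [159, 214, 126, 181]
t=15: [191, 156, 249, 213]
t=16: [256, 220, 133, 97]
t=17: [114, 78, 172, 136]
t=18: [192, 156, 250, 214]
t=19: [257, 221, 135, 99]
t=20: [117, 81, 175, 139]
t=21: [198, 162, 256, 220]
t=22: [269, 233, 147, 111]
t=23: [141, 105, 199, 163]
t=24: [246, 210, 304, 268]
t=25: [95, 59, 153, 117]
t=26: [154, 118, 212, 176]
t=27: [181, 236, 149, 203]
t=28: [236, 200, 294, 258]
t=29: [165, 219, 133, 187]
t=30: [203, 167, 262, 225]
t=31: [280, 243, 158, 121]
t=32: [162, 125, 221, 184]
t=33: [197, 251, 166, 219]
t=34: [268, 141, 236, 109]
t=35: [138, 192, 106, 160]
t=36: [240, 294, 208, 262]
t=37: [83, 137, 51, 105]
t=38: [130, 184, 98, 152]
t=39: [224, 278, 192, 246]
t=40: [141, 105, 199, 163]

Answer: 17
Key observation: The state at step 23, [141, 105, 199, 163], reappears at step 40 — and no state repeats earlier — so the cycle the system enters has period 17.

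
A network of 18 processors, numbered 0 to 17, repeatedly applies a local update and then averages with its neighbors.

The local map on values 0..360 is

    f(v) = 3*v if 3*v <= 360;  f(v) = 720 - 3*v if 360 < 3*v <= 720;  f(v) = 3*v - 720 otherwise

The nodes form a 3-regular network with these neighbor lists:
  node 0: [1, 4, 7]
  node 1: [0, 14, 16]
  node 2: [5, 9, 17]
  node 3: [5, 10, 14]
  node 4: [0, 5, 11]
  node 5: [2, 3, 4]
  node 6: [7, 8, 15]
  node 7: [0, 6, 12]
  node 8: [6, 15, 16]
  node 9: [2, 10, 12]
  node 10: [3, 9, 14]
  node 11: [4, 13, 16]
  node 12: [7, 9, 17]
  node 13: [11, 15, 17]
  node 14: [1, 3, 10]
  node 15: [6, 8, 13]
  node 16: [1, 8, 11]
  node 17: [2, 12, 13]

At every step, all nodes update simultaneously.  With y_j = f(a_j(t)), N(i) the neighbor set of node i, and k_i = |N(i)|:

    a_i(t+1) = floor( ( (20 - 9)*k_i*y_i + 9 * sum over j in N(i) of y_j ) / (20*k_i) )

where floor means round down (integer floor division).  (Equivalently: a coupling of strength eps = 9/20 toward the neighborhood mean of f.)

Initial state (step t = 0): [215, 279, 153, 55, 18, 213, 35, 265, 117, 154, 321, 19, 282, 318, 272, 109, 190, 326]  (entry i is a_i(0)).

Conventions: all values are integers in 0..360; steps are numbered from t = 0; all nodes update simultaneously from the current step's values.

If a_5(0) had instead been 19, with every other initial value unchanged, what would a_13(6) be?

Answer: a_13(6) = 108
Key observation: This trace re-runs the system from the modified initial state.

Derivation:
t=0: [215, 279, 153, 55, 18, 19, 35, 265, 117, 154, 321, 19, 282, 318, 272, 109, 190, 326]
t=1: [78, 112, 229, 150, 58, 103, 170, 87, 280, 236, 211, 97, 157, 225, 131, 283, 161, 235]
t=2: [244, 304, 68, 256, 220, 241, 192, 247, 152, 61, 139, 228, 180, 90, 283, 127, 242, 57]
t=3: [47, 127, 165, 91, 40, 48, 172, 61, 218, 203, 220, 70, 155, 230, 152, 288, 77, 192]
t=4: [173, 281, 183, 220, 140, 171, 171, 190, 123, 142, 130, 172, 205, 91, 246, 124, 219, 155]
t=5: [196, 109, 207, 116, 256, 193, 241, 159, 285, 252, 237, 207, 162, 271, 86, 316, 136, 222]
t=6: [165, 285, 89, 252, 82, 151, 92, 189, 155, 71, 101, 122, 178, 108, 244, 160, 255, 93]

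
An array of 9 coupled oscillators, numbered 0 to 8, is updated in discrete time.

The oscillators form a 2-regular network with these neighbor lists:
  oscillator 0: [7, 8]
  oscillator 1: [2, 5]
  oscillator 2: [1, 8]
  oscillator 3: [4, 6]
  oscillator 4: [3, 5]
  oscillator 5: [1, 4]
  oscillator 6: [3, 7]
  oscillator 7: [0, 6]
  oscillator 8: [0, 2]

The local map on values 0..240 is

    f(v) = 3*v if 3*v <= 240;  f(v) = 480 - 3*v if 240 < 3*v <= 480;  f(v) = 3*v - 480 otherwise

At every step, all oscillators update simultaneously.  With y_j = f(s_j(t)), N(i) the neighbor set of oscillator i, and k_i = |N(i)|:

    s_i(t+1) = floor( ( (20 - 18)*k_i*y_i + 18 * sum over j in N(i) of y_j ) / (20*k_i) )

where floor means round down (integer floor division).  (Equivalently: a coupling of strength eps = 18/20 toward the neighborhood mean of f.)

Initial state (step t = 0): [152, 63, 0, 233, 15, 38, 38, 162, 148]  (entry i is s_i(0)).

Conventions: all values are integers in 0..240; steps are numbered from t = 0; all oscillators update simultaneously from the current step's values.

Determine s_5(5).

Simulating step by step:
t=0: [152, 63, 0, 233, 15, 38, 38, 162, 148]
t=1: [21, 70, 101, 93, 154, 116, 112, 62, 14]
t=2: [108, 160, 131, 93, 151, 115, 188, 111, 112]
t=3: [146, 99, 73, 70, 153, 25, 165, 122, 123]
t=4: [105, 150, 154, 37, 130, 99, 147, 37, 128]
t=5: [109, 93, 58, 69, 141, 72, 103, 102, 91]

Answer: s_5(5) = 72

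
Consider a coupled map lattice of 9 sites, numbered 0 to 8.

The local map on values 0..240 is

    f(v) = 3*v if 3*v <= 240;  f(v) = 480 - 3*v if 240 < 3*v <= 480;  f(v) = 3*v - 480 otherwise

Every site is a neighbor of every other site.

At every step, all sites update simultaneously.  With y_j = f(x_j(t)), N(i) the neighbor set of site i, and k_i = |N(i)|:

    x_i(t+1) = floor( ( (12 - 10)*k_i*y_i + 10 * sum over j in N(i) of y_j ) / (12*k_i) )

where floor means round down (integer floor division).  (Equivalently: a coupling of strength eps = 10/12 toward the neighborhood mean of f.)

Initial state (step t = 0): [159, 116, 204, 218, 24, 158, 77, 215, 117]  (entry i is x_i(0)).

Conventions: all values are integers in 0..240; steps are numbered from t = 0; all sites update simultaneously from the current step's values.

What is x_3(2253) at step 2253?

Simulating step by step:
t=0: [159, 116, 204, 218, 24, 158, 77, 215, 117]
t=1: [108, 117, 117, 119, 113, 109, 123, 119, 116]
t=2: [134, 132, 132, 132, 133, 134, 131, 132, 132]
t=3: [82, 82, 82, 82, 82, 82, 82, 82, 82]
t=4: [234, 234, 234, 234, 234, 234, 234, 234, 234]
t=5: [222, 222, 222, 222, 222, 222, 222, 222, 222]
t=6: [186, 186, 186, 186, 186, 186, 186, 186, 186]
t=7: [78, 78, 78, 78, 78, 78, 78, 78, 78]
t=8: [234, 234, 234, 234, 234, 234, 234, 234, 234]

Answer: x_3(2253) = 222
Key observation: The state at step 4, [234, 234, 234, 234, 234, 234, 234, 234, 234], reappears at step 8: the system is in a cycle of period 4 from step 4 on.  Therefore the state at step 2253 equals the state at step 4 + ((2253 - 4) mod 4) = 5, which is [222, 222, 222, 222, 222, 222, 222, 222, 222].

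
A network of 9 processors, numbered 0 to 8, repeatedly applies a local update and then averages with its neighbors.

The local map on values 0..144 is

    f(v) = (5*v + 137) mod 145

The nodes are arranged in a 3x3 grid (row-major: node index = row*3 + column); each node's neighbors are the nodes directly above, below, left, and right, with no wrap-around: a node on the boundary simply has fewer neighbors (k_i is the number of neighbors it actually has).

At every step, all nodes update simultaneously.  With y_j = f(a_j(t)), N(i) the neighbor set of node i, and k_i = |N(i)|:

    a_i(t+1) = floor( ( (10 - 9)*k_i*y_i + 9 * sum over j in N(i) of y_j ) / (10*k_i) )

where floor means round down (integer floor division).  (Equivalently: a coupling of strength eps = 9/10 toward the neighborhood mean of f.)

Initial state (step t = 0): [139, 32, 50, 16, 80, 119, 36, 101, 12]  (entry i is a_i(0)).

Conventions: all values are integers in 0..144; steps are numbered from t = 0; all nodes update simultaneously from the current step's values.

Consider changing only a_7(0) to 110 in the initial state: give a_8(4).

Simulating step by step:
t=0: [139, 32, 50, 16, 80, 119, 36, 110, 12]
t=1: [46, 92, 16, 78, 53, 76, 83, 65, 56]
t=2: [56, 80, 51, 101, 60, 101, 65, 109, 61]
t=3: [86, 79, 84, 53, 74, 39, 76, 21, 74]
t=4: [107, 107, 74, 97, 85, 84, 102, 77, 69]

Answer: a_8(4) = 69
Key observation: This trace re-runs the system from the modified initial state.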